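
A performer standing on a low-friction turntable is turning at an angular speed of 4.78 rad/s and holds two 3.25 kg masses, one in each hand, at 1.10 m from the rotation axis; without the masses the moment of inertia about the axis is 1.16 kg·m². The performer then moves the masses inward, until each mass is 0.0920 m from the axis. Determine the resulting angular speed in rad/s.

ω₂ ≈ 35.5 rad/s

With no external torque about the axis, L is conserved: I₁ω₁ = I₂ω₂.
I₁ = 1.16 + 2(3.25)(1.10)² = 9.025 kg·m²; I₂ = 1.16 + 2(3.25)(0.0920)² = 1.215 kg·m².
ω₂ = I₁ω₁ / I₂ = (9.025)(4.78 rad/s) / (1.215) = 35.51 rad/s.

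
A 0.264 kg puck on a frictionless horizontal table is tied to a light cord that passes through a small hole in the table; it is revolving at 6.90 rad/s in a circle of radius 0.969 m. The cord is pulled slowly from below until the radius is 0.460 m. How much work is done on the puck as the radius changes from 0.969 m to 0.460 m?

W ≈ 20.3 J

The constraining force is radial, so m r² ω about the center is conserved.
ω₂ = ω₁ (r₁/r₂)² = (6.90)(0.969/0.460)² = 30.62 rad/s.
W = ΔKE = ½m(v₂² − v₁²) = 20.28 J.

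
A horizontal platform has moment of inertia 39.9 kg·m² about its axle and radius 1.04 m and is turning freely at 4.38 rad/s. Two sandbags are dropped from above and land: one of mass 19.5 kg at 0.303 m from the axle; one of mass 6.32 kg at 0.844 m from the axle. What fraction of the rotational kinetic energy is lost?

No external torque acts about the axle; L_before = L_after.
Added inertia Σmr² = (19.5)(0.303)² + (6.32)(0.844)² = 6.292 kg·m²; I_f = 39.90 + 6.292 = 46.19 kg·m².
ω_f = I_p ω_i / I_f = (39.90)(4.38) / 46.19 = 3.783 rad/s.
KE_i = ½(39.90)(4.380 rad/s)² = 382.7 J; KE_f = ½(46.19)(3.783)² = 330.6 J.
Fraction lost = 0.1362.

fraction ≈ 0.136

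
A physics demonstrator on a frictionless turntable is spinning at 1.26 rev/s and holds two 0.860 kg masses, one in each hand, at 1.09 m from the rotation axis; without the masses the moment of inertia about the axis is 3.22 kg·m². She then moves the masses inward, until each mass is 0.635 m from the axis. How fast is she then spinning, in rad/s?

ω₂ ≈ 10.6 rad/s

With no external torque about the axis, L is conserved: I₁ω₁ = I₂ω₂.
I₁ = 3.22 + 2(0.860)(1.09)² = 5.264 kg·m²; I₂ = 3.22 + 2(0.860)(0.635)² = 3.914 kg·m².
ω₂ = I₁ω₁ / I₂ = (5.264)(1.26 rev/s) / (3.914) = 1.695 rev/s = 10.65 rad/s.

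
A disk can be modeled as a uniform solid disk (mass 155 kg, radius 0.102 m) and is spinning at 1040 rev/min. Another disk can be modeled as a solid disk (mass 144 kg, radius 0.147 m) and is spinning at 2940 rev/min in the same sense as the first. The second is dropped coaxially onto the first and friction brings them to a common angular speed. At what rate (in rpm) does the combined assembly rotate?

|ω_f| ≈ 2290 rpm

No external torque acts about the common axis, so total angular momentum is conserved.
Moments of inertia: I_A = ½(155)(0.102)² = 0.8063 kg·m²; I_B = ½(144)(0.147)² = 1.556 kg·m².
Taking A's sense as positive: L = (0.8063)(1040) + (1.556)(2940) = 5413 kg·m²·rpm.
Combined I = 0.8063 + 1.556 = 2.362 kg·m².
ω_f = L / I = 5413 / 2.362 = 2291 rpm.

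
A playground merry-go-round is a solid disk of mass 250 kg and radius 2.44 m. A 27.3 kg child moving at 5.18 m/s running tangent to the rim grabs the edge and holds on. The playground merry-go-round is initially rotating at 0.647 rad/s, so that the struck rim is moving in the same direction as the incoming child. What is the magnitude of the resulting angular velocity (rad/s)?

|ω_f| ≈ 0.912 rad/s

The axle reaction passes through the axle and exerts no torque about it; angular momentum about the axle is conserved through the impact.
I_p = ½(250)(2.44)² = 744.2 kg·m². Taking the sense of the child's angular momentum as positive, L_{child} = m v R = (27.3)(5.18)(2.44) = 345.1 kg·m²/s.
L_i = +I_p ω_p + m v R = +(744.2)(0.647) + 345.1 = 826.5 kg·m²/s.
After sticking, I_f = I_p + m R² = 744.2 + (27.3)(2.44)² = 906.7 kg·m².
ω_f = L_i / I_f = 826.5 / 906.7 = 0.9116 rad/s.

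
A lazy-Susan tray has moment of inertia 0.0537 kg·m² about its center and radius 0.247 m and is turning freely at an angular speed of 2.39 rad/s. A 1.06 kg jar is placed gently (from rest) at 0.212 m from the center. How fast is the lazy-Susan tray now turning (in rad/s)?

ω_f ≈ 1.27 rad/s

No external torque acts about the center; L_before = L_after.
Added inertia Σmr² = (1.06)(0.212)² = 0.04764 kg·m²; I_f = 0.05370 + 0.04764 = 0.1013 kg·m².
ω_f = I_p ω_i / I_f = (0.05370)(2.39) / 0.1013 = 1.266 rad/s.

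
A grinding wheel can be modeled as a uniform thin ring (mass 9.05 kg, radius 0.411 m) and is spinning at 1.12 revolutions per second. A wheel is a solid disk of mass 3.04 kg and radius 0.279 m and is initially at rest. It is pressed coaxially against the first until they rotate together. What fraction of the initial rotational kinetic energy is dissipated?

The coupling torques are internal; angular momentum about the shared axis is conserved.
Moments of inertia: I_A = (9.05)(0.411)² = 1.529 kg·m²; I_B = ½(3.04)(0.279)² = 0.1183 kg·m².
Taking A's sense as positive: L = (1.529)(1.12) = 1.712 kg·m²·rev/s.
Combined I = 1.529 + 0.1183 = 1.647 kg·m².
ω_f = L / I = 1.712 / 1.647 = 1.040 rev/s.
KE_i = ½ΣIω² = 37.85 J; KE_f = ½(1.647)(6.532)² = 35.13 J.
Fraction dissipated = (KE_i − KE_f)/KE_i = 0.07184.

fraction ≈ 0.0718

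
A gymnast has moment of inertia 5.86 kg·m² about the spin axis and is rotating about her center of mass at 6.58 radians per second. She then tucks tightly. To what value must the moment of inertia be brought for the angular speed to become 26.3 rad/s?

I₂ ≈ 1.47 kg·m²

Angular momentum about the spin axis is conserved since the torque about it is zero.
I₂ = I₁ω₁ / ω₂ = (5.86)(6.58) / (26.3) = 1.466 kg·m².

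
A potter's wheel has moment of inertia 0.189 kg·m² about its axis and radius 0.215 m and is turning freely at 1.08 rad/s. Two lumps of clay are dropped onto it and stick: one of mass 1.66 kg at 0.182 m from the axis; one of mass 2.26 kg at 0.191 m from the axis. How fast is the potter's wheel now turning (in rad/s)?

No external torque acts about the axis; L_before = L_after.
Added inertia Σmr² = (1.66)(0.182)² + (2.26)(0.191)² = 0.1374 kg·m²; I_f = 0.1890 + 0.1374 = 0.3264 kg·m².
ω_f = I_p ω_i / I_f = (0.1890)(1.08) / 0.3264 = 0.6253 rad/s.

ω_f ≈ 0.625 rad/s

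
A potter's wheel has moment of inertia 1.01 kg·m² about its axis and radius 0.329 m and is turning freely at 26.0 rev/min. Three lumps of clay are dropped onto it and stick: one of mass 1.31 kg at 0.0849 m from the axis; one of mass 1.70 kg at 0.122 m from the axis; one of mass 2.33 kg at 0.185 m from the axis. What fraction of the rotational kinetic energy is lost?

fraction ≈ 0.102

No external torque acts about the axis; L_before = L_after.
Added inertia Σmr² = (1.31)(0.0849)² + (1.70)(0.122)² + (2.33)(0.185)² = 0.1145 kg·m²; I_f = 1.010 + 0.1145 = 1.124 kg·m².
ω_f = I_p ω_i / I_f = (1.010)(26.0) / 1.124 = 23.35 rpm.
KE_i = ½(1.010)(2.723 rad/s)² = 3.744 J; KE_f = ½(1.124)(2.446)² = 3.362 J.
Fraction lost = 0.1018.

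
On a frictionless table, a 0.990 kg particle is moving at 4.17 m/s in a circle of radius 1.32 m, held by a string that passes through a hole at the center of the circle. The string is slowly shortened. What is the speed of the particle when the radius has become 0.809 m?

v₂ ≈ 6.80 m/s

The only horizontal force on the mass is along the cord (radial), so it exerts no torque about the hole and angular momentum m v r is conserved.
v₂ = v₁ r₁ / r₂ = (4.17)(1.32) / (0.809) = 6.804 m/s.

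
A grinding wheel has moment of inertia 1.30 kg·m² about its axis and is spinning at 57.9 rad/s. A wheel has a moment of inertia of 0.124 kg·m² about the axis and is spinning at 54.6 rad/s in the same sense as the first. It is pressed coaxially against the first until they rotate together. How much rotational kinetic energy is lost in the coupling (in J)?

ΔKE lost ≈ 0.616 J

The coupling torques are internal; angular momentum about the shared axis is conserved.
Taking A's sense as positive: L = (1.300)(57.9) + (0.1240)(54.6) = 82.04 kg·m²·rad/s.
Combined I = 1.300 + 0.1240 = 1.424 kg·m².
ω_f = L / I = 82.04 / 1.424 = 57.61 rad/s.
KE_i = ½ΣIω² = 2364 J; KE_f = ½(1.424)(57.61)² = 2363 J.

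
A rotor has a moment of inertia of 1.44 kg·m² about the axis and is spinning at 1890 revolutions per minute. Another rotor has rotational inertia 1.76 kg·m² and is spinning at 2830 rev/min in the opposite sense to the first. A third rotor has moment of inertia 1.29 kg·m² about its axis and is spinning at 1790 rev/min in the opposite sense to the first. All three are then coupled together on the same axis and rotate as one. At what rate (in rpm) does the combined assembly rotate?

No external torque acts about the common axis, so total angular momentum is conserved.
Taking A's sense as positive: L = (1.440)(1890) − (1.760)(2830) − (1.290)(1790) = -4568 kg·m²·rpm.
Combined I = 1.440 + 1.760 + 1.290 = 4.490 kg·m².
ω_f = L / I = -4568 / 4.490 = -1017 rpm.

|ω_f| ≈ 1020 rpm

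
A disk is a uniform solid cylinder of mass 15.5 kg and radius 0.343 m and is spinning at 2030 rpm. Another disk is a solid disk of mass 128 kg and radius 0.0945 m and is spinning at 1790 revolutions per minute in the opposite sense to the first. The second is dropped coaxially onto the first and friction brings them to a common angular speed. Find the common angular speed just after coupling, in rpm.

No external torque acts about the common axis, so total angular momentum is conserved.
Moments of inertia: I_A = ½(15.5)(0.343)² = 0.9118 kg·m²; I_B = ½(128)(0.0945)² = 0.5715 kg·m².
Taking A's sense as positive: L = (0.9118)(2030) − (0.5715)(1790) = 827.9 kg·m²·rpm.
Combined I = 0.9118 + 0.5715 = 1.483 kg·m².
ω_f = L / I = 827.9 / 1.483 = 558.1 rpm.

|ω_f| ≈ 558 rpm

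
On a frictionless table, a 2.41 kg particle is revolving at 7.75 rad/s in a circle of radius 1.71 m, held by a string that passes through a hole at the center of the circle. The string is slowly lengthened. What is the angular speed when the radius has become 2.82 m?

ω₂ ≈ 2.85 rad/s

No torque about the axis ⇒ m r₁² ω₁ = m r₂² ω₂.
ω₂ = ω₁ (r₁/r₂)² = (7.75)(1.71/2.82)² = 2.850 rad/s.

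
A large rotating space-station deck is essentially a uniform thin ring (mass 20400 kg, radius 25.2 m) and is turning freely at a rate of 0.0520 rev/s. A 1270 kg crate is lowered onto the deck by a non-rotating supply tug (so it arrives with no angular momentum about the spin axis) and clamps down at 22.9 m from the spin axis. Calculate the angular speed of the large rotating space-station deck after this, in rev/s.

ω_f ≈ 0.0495 rev/s

The added mass arrives with no angular momentum about the spin axis, and any external torque about the spin axis is negligible, so the system's angular momentum is conserved.
I_p = (20400)(25.2)² = 1.295e+07 kg·m².
Added inertia Σmr² = (1270)(22.9)² = 6.660e+05 kg·m²; I_f = 1.295e+07 + 6.660e+05 = 1.362e+07 kg·m².
ω_f = I_p ω_i / I_f = (1.295e+07)(0.0520) / 1.362e+07 = 0.04946 rev/s.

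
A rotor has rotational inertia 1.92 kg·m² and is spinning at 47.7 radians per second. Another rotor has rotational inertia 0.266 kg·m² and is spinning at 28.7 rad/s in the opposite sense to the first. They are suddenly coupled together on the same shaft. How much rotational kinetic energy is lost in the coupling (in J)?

No external torque acts about the common axis, so total angular momentum is conserved.
Taking A's sense as positive: L = (1.920)(47.7) − (0.2660)(28.7) = 83.95 kg·m²·rad/s.
Combined I = 1.920 + 0.2660 = 2.186 kg·m².
ω_f = L / I = 83.95 / 2.186 = 38.40 rad/s.
KE_i = ½ΣIω² = 2294 J; KE_f = ½(2.186)(38.40)² = 1612 J.

ΔKE lost ≈ 682 J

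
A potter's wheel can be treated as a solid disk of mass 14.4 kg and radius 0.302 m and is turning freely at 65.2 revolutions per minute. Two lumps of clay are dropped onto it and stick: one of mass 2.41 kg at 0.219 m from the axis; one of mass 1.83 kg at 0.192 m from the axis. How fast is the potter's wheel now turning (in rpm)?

ω_f ≈ 51.0 rpm

The added mass arrives with no angular momentum about the axis, and any external torque about the axis is negligible, so the system's angular momentum is conserved.
I_p = ½(14.4)(0.302)² = 0.6567 kg·m².
Added inertia Σmr² = (2.41)(0.219)² + (1.83)(0.192)² = 0.1830 kg·m²; I_f = 0.6567 + 0.1830 = 0.8397 kg·m².
ω_f = I_p ω_i / I_f = (0.6567)(65.2) / 0.8397 = 50.99 rpm.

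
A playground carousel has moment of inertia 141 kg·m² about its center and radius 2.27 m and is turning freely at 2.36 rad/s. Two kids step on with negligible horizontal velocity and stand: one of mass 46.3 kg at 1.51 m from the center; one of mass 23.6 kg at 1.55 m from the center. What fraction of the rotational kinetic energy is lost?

fraction ≈ 0.535

No external torque acts about the center; L_before = L_after.
Added inertia Σmr² = (46.3)(1.51)² + (23.6)(1.55)² = 162.3 kg·m²; I_f = 141.0 + 162.3 = 303.3 kg·m².
ω_f = I_p ω_i / I_f = (141.0)(2.36) / 303.3 = 1.097 rad/s.
KE_i = ½(141.0)(2.360 rad/s)² = 392.7 J; KE_f = ½(303.3)(1.097)² = 182.6 J.
Fraction lost = 0.5351.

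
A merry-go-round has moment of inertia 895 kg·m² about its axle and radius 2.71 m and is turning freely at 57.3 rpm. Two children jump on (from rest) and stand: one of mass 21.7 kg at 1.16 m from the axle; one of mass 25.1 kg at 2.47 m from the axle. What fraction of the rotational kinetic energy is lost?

No external torque acts about the axle; L_before = L_after.
Added inertia Σmr² = (21.7)(1.16)² + (25.1)(2.47)² = 182.3 kg·m²; I_f = 895.0 + 182.3 = 1077 kg·m².
ω_f = I_p ω_i / I_f = (895.0)(57.3) / 1077 = 47.60 rpm.
KE_i = ½(895.0)(6.000 rad/s)² = 16110 J; KE_f = ½(1077)(4.985)² = 13390 J.
Fraction lost = 0.1692.

fraction ≈ 0.169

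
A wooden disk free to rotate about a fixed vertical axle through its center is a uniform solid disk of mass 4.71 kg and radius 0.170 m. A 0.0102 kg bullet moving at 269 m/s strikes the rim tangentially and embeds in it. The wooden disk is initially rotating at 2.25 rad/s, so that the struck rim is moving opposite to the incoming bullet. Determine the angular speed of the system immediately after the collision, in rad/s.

|ω_f| ≈ 4.58 rad/s

The axle reaction passes through the axle and exerts no torque about it; angular momentum about the axle is conserved through the impact.
I_p = ½(4.71)(0.170)² = 0.06806 kg·m². Taking the sense of the bullet's angular momentum as positive, L_{bullet} = m v R = (0.0102)(269)(0.170) = 0.4664 kg·m²/s.
L_i = −I_p ω_p + m v R = −(0.06806)(2.25) + 0.4664 = 0.3133 kg·m²/s.
After sticking, I_f = I_p + m R² = 0.06806 + (0.0102)(0.170)² = 0.06835 kg·m².
ω_f = L_i / I_f = 0.3133 / 0.06835 = 4.584 rad/s.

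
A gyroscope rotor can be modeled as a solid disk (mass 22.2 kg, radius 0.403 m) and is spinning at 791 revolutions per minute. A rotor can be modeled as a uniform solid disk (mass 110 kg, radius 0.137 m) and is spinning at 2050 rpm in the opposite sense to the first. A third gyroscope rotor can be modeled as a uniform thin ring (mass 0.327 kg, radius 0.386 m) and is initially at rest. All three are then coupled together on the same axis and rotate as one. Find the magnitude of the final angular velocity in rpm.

No external torque acts about the common axis, so total angular momentum is conserved.
Moments of inertia: I_A = ½(22.2)(0.403)² = 1.803 kg·m²; I_B = ½(110)(0.137)² = 1.032 kg·m²; I_C = (0.327)(0.386)² = 0.04872 kg·m².
Taking A's sense as positive: L = (1.803)(791) − (1.032)(2050) = -690.2 kg·m²·rpm.
Combined I = 1.803 + 1.032 + 0.04872 = 2.884 kg·m².
ω_f = L / I = -690.2 / 2.884 = -239.4 rpm.

|ω_f| ≈ 239 rpm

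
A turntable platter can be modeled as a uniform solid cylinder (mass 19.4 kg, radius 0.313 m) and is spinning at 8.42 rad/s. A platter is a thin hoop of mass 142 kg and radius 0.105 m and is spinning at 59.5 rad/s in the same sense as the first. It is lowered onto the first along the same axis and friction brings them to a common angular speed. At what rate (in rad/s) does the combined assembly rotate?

|ω_f| ≈ 40.2 rad/s

No external torque acts about the common axis, so total angular momentum is conserved.
Moments of inertia: I_A = ½(19.4)(0.313)² = 0.9503 kg·m²; I_B = (142)(0.105)² = 1.566 kg·m².
Taking A's sense as positive: L = (0.9503)(8.42) + (1.566)(59.5) = 101.2 kg·m²·rad/s.
Combined I = 0.9503 + 1.566 = 2.516 kg·m².
ω_f = L / I = 101.2 / 2.516 = 40.21 rad/s.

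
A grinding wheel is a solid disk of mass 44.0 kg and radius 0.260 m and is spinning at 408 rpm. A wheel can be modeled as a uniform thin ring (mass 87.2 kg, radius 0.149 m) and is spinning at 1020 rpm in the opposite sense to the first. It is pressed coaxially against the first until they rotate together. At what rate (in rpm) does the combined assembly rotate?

No external torque acts about the common axis, so total angular momentum is conserved.
Moments of inertia: I_A = ½(44.0)(0.260)² = 1.487 kg·m²; I_B = (87.2)(0.149)² = 1.936 kg·m².
Taking A's sense as positive: L = (1.487)(408) − (1.936)(1020) = -1368 kg·m²·rpm.
Combined I = 1.487 + 1.936 = 3.423 kg·m².
ω_f = L / I = -1368 / 3.423 = -399.6 rpm.

|ω_f| ≈ 400 rpm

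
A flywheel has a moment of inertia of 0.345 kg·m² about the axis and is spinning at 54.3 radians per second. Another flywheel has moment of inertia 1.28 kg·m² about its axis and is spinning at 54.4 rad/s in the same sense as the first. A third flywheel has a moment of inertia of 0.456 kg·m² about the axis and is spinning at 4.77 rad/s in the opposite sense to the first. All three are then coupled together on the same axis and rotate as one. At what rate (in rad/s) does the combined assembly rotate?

|ω_f| ≈ 41.4 rad/s

The coupling torques are internal; angular momentum about the shared axis is conserved.
Taking A's sense as positive: L = (0.3450)(54.3) + (1.280)(54.4) − (0.4560)(4.77) = 86.19 kg·m²·rad/s.
Combined I = 0.3450 + 1.280 + 0.4560 = 2.081 kg·m².
ω_f = L / I = 86.19 / 2.081 = 41.42 rad/s.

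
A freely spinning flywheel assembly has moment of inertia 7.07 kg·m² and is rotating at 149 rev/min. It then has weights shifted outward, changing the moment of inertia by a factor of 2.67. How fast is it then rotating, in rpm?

Angular momentum about the spin axis is conserved since the torque about it is zero.
I₂ = 2.67 × 7.07 = 18.88 kg·m².
ω₂ = I₁ω₁ / I₂ = (7.070)(149 rpm) / (18.88) = 55.81 rpm.

ω₂ ≈ 55.8 rpm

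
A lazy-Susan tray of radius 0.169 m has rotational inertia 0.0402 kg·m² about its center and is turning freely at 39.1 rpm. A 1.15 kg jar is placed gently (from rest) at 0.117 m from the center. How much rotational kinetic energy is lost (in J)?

energy lost ≈ 0.0948 J

No external torque acts about the center; L_before = L_after.
Added inertia Σmr² = (1.15)(0.117)² = 0.01574 kg·m²; I_f = 0.04020 + 0.01574 = 0.05594 kg·m².
ω_f = I_p ω_i / I_f = (0.04020)(39.1) / 0.05594 = 28.10 rpm.
KE_i = ½(0.04020)(4.095 rad/s)² = 0.3370 J; KE_f = ½(0.05594)(2.942)² = 0.2422 J.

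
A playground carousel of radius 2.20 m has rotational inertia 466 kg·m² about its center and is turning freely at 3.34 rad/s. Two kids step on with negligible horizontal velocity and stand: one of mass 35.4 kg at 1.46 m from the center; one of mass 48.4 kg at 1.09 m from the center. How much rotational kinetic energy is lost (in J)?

energy lost ≈ 577 J

The added mass arrives with no angular momentum about the center, and any external torque about the center is negligible, so the system's angular momentum is conserved.
Added inertia Σmr² = (35.4)(1.46)² + (48.4)(1.09)² = 133.0 kg·m²; I_f = 466.0 + 133.0 = 599.0 kg·m².
ω_f = I_p ω_i / I_f = (466.0)(3.34) / 599.0 = 2.599 rad/s.
KE_i = ½(466.0)(3.340 rad/s)² = 2599 J; KE_f = ½(599.0)(2.599)² = 2022 J.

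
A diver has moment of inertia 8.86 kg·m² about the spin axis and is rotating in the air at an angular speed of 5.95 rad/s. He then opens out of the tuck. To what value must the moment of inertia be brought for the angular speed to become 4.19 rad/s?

No external torque acts about the spin axis, so angular momentum is conserved.
I₂ = I₁ω₁ / ω₂ = (8.86)(5.95) / (4.19) = 12.58 kg·m².

I₂ ≈ 12.6 kg·m²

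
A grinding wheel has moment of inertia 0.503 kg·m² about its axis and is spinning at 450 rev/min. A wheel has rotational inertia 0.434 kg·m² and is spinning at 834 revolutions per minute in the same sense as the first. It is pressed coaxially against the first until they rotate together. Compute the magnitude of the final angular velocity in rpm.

|ω_f| ≈ 628 rpm

The coupling torques are internal; angular momentum about the shared axis is conserved.
Taking A's sense as positive: L = (0.5030)(450) + (0.4340)(834) = 588.3 kg·m²·rpm.
Combined I = 0.5030 + 0.4340 = 0.9370 kg·m².
ω_f = L / I = 588.3 / 0.9370 = 627.9 rpm.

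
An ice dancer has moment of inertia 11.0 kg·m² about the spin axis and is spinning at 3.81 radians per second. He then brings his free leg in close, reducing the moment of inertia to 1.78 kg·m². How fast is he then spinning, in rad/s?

ω₂ ≈ 23.5 rad/s

With no external torque about the axis, L is conserved: I₁ω₁ = I₂ω₂.
ω₂ = I₁ω₁ / I₂ = (11.00)(3.81 rad/s) / (1.780) = 23.54 rad/s.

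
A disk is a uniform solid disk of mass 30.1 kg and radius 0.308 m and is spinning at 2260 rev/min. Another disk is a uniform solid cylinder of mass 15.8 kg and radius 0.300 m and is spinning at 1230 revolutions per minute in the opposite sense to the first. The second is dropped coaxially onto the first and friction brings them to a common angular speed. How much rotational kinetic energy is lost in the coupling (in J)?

No external torque acts about the common axis, so total angular momentum is conserved.
Moments of inertia: I_A = ½(30.1)(0.308)² = 1.428 kg·m²; I_B = ½(15.8)(0.300)² = 0.7110 kg·m².
Taking A's sense as positive: L = (1.428)(2260) − (0.7110)(1230) = 2352 kg·m²·rpm.
Combined I = 1.428 + 0.7110 = 2.139 kg·m².
ω_f = L / I = 2352 / 2.139 = 1100 rpm.
KE_i = ½ΣIω² = 45880 J; KE_f = ½(2.139)(115.2)² = 14180 J.

ΔKE lost ≈ 31700 J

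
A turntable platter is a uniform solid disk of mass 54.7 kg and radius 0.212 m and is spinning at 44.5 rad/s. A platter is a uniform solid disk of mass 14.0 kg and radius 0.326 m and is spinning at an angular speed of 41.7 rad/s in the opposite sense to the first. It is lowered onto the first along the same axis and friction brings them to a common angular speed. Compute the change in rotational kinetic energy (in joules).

ΔKE ≈ -1720 J

No external torque acts about the common axis, so total angular momentum is conserved.
Moments of inertia: I_A = ½(54.7)(0.212)² = 1.229 kg·m²; I_B = ½(14.0)(0.326)² = 0.7439 kg·m².
Taking A's sense as positive: L = (1.229)(44.5) − (0.7439)(41.7) = 23.68 kg·m²·rad/s.
Combined I = 1.229 + 0.7439 = 1.973 kg·m².
ω_f = L / I = 23.68 / 1.973 = 12.00 rad/s.
KE_i = ½ΣIω² = 1864 J; KE_f = ½(1.973)(12.00)² = 142.1 J.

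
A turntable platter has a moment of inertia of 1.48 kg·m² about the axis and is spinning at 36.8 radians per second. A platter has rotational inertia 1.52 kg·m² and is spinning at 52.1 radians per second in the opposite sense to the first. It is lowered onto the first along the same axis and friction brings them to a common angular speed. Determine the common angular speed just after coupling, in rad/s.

|ω_f| ≈ 8.24 rad/s

No external torque acts about the common axis, so total angular momentum is conserved.
Taking A's sense as positive: L = (1.480)(36.8) − (1.520)(52.1) = -24.73 kg·m²·rad/s.
Combined I = 1.480 + 1.520 = 3.000 kg·m².
ω_f = L / I = -24.73 / 3.000 = -8.243 rad/s.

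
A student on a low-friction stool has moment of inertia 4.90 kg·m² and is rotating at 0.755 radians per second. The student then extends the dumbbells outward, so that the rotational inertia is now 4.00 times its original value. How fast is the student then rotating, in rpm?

ω₂ ≈ 1.80 rpm

Angular momentum about the spin axis is conserved since the torque about it is zero.
I₂ = 4.00 × 4.90 = 19.60 kg·m².
ω₂ = I₁ω₁ / I₂ = (4.900)(0.755 rad/s) / (19.60) = 0.1888 rad/s = 1.802 rpm.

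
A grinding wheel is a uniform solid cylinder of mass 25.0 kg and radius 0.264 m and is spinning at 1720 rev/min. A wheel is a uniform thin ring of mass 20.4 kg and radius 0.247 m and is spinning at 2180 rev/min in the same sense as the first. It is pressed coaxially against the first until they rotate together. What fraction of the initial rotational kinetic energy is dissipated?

No external torque acts about the common axis, so total angular momentum is conserved.
Moments of inertia: I_A = ½(25.0)(0.264)² = 0.8712 kg·m²; I_B = (20.4)(0.247)² = 1.245 kg·m².
Taking A's sense as positive: L = (0.8712)(1720) + (1.245)(2180) = 4212 kg·m²·rpm.
Combined I = 0.8712 + 1.245 = 2.116 kg·m².
ω_f = L / I = 4212 / 2.116 = 1991 rpm.
KE_i = ½ΣIω² = 46560 J; KE_f = ½(2.116)(208.5)² = 45970 J.
Fraction dissipated = (KE_i − KE_f)/KE_i = 0.01277.

fraction ≈ 0.0128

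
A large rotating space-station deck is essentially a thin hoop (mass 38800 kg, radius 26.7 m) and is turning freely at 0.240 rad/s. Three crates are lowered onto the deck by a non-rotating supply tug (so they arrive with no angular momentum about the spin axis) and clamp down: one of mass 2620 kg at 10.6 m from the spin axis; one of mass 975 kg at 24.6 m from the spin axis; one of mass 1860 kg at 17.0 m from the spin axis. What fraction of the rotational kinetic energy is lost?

fraction ≈ 0.0489

The added mass arrives with no angular momentum about the spin axis, and any external torque about the spin axis is negligible, so the system's angular momentum is conserved.
I_p = (38800)(26.7)² = 2.766e+07 kg·m².
Added inertia Σmr² = (2620)(10.6)² + (975)(24.6)² + (1860)(17.0)² = 1.422e+06 kg·m²; I_f = 2.766e+07 + 1.422e+06 = 2.908e+07 kg·m².
ω_f = I_p ω_i / I_f = (2.766e+07)(0.240) / 2.908e+07 = 0.2283 rad/s.
KE_i = ½(2.766e+07)(0.2400 rad/s)² = 7.966e+05 J; KE_f = ½(2.908e+07)(0.2283)² = 7.577e+05 J.
Fraction lost = 0.04889.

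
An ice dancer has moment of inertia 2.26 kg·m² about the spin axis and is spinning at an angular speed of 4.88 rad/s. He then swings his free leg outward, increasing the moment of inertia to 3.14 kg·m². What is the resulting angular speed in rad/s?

ω₂ ≈ 3.51 rad/s

No external torque acts about the spin axis, so angular momentum is conserved.
ω₂ = I₁ω₁ / I₂ = (2.260)(4.88 rad/s) / (3.140) = 3.512 rad/s.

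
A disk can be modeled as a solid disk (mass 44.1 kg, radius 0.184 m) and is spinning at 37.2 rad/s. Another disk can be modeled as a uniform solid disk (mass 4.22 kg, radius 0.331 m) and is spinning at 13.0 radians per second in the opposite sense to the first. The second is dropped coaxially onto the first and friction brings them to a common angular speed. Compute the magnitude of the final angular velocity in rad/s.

|ω_f| ≈ 25.3 rad/s

The coupling torques are internal; angular momentum about the shared axis is conserved.
Moments of inertia: I_A = ½(44.1)(0.184)² = 0.7465 kg·m²; I_B = ½(4.22)(0.331)² = 0.2312 kg·m².
Taking A's sense as positive: L = (0.7465)(37.2) − (0.2312)(13.0) = 24.77 kg·m²·rad/s.
Combined I = 0.7465 + 0.2312 = 0.9777 kg·m².
ω_f = L / I = 24.77 / 0.9777 = 25.33 rad/s.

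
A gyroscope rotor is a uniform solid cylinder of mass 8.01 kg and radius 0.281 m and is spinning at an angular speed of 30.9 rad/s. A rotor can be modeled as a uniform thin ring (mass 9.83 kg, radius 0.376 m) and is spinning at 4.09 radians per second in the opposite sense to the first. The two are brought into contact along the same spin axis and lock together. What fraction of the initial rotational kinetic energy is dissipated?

fraction ≈ 0.970

The coupling torques are internal; angular momentum about the shared axis is conserved.
Moments of inertia: I_A = ½(8.01)(0.281)² = 0.3162 kg·m²; I_B = (9.83)(0.376)² = 1.390 kg·m².
Taking A's sense as positive: L = (0.3162)(30.9) − (1.390)(4.09) = 4.088 kg·m²·rad/s.
Combined I = 0.3162 + 1.390 = 1.706 kg·m².
ω_f = L / I = 4.088 / 1.706 = 2.396 rad/s.
KE_i = ½ΣIω² = 162.6 J; KE_f = ½(1.706)(2.396)² = 4.898 J.
Fraction dissipated = (KE_i − KE_f)/KE_i = 0.9699.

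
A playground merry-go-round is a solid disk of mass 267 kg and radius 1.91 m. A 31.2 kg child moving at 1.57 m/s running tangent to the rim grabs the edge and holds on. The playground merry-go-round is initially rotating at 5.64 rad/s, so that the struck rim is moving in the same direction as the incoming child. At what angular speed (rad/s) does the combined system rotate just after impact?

|ω_f| ≈ 4.73 rad/s

The axle reaction passes through the axle and exerts no torque about it; angular momentum about the axle is conserved through the impact.
I_p = ½(267)(1.91)² = 487.0 kg·m². Taking the sense of the child's angular momentum as positive, L_{child} = m v R = (31.2)(1.57)(1.91) = 93.56 kg·m²/s.
L_i = +I_p ω_p + m v R = +(487.0)(5.64) + 93.56 = 2840 kg·m²/s.
After sticking, I_f = I_p + m R² = 487.0 + (31.2)(1.91)² = 600.8 kg·m².
ω_f = L_i / I_f = 2840 / 600.8 = 4.727 rad/s.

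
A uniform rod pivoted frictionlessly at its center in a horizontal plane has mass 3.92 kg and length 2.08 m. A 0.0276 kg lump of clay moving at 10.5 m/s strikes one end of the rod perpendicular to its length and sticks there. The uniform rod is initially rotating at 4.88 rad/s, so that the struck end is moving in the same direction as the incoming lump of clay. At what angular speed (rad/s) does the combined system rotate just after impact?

|ω_f| ≈ 4.99 rad/s

The axle reaction passes through the pivot and exerts no torque about it; angular momentum about the pivot is conserved through the impact.
I_p = (1/12)(3.92)(2.08)² = 1.413 kg·m². Taking the sense of the lump of clay's angular momentum as positive, L_{lump} = m v R = (0.0276)(10.5)(2.08/2) = 0.3014 kg·m²/s.
L_i = +I_p ω_p + m v R = +(1.413)(4.88) + 0.3014 = 7.198 kg·m²/s.
After sticking, I_f = I_p + m R² = 1.413 + (0.0276)(2.08/2)² = 1.443 kg·m².
ω_f = L_i / I_f = 7.198 / 1.443 = 4.988 rad/s.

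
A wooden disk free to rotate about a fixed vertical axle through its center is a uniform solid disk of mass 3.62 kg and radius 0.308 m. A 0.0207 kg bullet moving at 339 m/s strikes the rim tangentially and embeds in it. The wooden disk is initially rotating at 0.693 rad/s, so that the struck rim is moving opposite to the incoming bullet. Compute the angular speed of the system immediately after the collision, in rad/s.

The axle reaction passes through the axle and exerts no torque about it; angular momentum about the axle is conserved through the impact.
I_p = ½(3.62)(0.308)² = 0.1717 kg·m². Taking the sense of the bullet's angular momentum as positive, L_{bullet} = m v R = (0.0207)(339)(0.308) = 2.161 kg·m²/s.
L_i = −I_p ω_p + m v R = −(0.1717)(0.693) + 2.161 = 2.042 kg·m²/s.
After sticking, I_f = I_p + m R² = 0.1717 + (0.0207)(0.308)² = 0.1737 kg·m².
ω_f = L_i / I_f = 2.042 / 0.1737 = 11.76 rad/s.

|ω_f| ≈ 11.8 rad/s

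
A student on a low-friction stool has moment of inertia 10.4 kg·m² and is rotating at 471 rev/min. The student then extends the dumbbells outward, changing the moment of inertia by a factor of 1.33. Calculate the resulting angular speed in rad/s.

No external torque acts about the spin axis, so angular momentum is conserved.
I₂ = 1.33 × 10.4 = 13.83 kg·m².
ω₂ = I₁ω₁ / I₂ = (10.40)(471 rpm) / (13.83) = 354.1 rpm = 37.08 rad/s.

ω₂ ≈ 37.1 rad/s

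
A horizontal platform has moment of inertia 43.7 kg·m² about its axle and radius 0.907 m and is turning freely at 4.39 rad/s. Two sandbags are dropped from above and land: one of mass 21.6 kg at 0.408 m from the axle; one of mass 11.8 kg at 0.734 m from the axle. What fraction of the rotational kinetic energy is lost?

fraction ≈ 0.186

The added mass arrives with no angular momentum about the axle, and any external torque about the axle is negligible, so the system's angular momentum is conserved.
Added inertia Σmr² = (21.6)(0.408)² + (11.8)(0.734)² = 9.953 kg·m²; I_f = 43.70 + 9.953 = 53.65 kg·m².
ω_f = I_p ω_i / I_f = (43.70)(4.39) / 53.65 = 3.576 rad/s.
KE_i = ½(43.70)(4.390 rad/s)² = 421.1 J; KE_f = ½(53.65)(3.576)² = 343.0 J.
Fraction lost = 0.1855.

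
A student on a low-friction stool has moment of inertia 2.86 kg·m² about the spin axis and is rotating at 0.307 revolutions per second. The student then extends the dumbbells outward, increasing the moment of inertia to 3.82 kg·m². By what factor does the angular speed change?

ω₂/ω₁ ≈ 0.749

Angular momentum about the spin axis is conserved since the torque about it is zero.
ω₂/ω₁ = I₁/I₂ = 2.860 / 3.820 = 0.7487.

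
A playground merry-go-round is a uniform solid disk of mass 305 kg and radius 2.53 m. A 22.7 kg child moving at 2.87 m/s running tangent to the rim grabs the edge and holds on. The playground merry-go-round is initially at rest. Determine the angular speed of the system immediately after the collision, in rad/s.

About the axle the impulsive forces during the collision are internal, so angular momentum about that axis is conserved.
I_p = ½(305)(2.53)² = 976.1 kg·m². Taking the sense of the child's angular momentum as positive, L_{child} = m v R = (22.7)(2.87)(2.53) = 164.8 kg·m²/s.
L_i = 0 + 164.8 = 164.8 kg·m²/s.
After sticking, I_f = I_p + m R² = 976.1 + (22.7)(2.53)² = 1121 kg·m².
ω_f = L_i / I_f = 164.8 / 1121 = 0.1470 rad/s.

|ω_f| ≈ 0.147 rad/s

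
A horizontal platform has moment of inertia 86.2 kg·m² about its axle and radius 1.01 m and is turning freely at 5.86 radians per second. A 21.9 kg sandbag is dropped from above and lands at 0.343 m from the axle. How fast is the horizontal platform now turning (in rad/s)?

ω_f ≈ 5.69 rad/s

No external torque acts about the axle; L_before = L_after.
Added inertia Σmr² = (21.9)(0.343)² = 2.577 kg·m²; I_f = 86.20 + 2.577 = 88.78 kg·m².
ω_f = I_p ω_i / I_f = (86.20)(5.86) / 88.78 = 5.690 rad/s.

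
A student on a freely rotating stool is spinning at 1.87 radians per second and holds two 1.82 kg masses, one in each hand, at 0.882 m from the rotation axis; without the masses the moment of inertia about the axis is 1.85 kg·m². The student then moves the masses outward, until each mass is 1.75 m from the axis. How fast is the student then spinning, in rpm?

ω₂ ≈ 6.43 rpm

Angular momentum about the spin axis is conserved since the torque about it is zero.
I₁ = 1.85 + 2(1.82)(0.882)² = 4.682 kg·m²; I₂ = 1.85 + 2(1.82)(1.75)² = 13.00 kg·m².
ω₂ = I₁ω₁ / I₂ = (4.682)(1.87 rad/s) / (13.00) = 0.6736 rad/s = 6.432 rpm.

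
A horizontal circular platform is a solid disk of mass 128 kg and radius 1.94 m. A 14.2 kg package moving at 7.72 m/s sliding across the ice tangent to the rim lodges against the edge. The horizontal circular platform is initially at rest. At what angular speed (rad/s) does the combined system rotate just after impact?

|ω_f| ≈ 0.723 rad/s

About the central axle the impulsive forces during the collision are internal, so angular momentum about that axis is conserved.
I_p = ½(128)(1.94)² = 240.9 kg·m². Taking the sense of the package's angular momentum as positive, L_{package} = m v R = (14.2)(7.72)(1.94) = 212.7 kg·m²/s.
L_i = 0 + 212.7 = 212.7 kg·m²/s.
After sticking, I_f = I_p + m R² = 240.9 + (14.2)(1.94)² = 294.3 kg·m².
ω_f = L_i / I_f = 212.7 / 294.3 = 0.7226 rad/s.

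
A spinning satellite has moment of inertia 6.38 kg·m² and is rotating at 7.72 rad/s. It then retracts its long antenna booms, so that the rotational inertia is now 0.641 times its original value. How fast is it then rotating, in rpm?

ω₂ ≈ 115 rpm

No external torque acts about the spin axis, so angular momentum is conserved.
I₂ = 0.641 × 6.38 = 4.090 kg·m².
ω₂ = I₁ω₁ / I₂ = (6.380)(7.72 rad/s) / (4.090) = 12.04 rad/s = 115.0 rpm.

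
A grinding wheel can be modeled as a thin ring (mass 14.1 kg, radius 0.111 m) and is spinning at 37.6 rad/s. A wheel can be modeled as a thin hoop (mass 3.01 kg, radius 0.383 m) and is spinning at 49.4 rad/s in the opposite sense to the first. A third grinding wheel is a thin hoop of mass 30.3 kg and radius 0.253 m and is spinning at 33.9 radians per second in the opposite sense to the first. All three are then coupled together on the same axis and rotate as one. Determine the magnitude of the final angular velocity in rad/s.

The coupling torques are internal; angular momentum about the shared axis is conserved.
Moments of inertia: I_A = (14.1)(0.111)² = 0.1737 kg·m²; I_B = (3.01)(0.383)² = 0.4415 kg·m²; I_C = (30.3)(0.253)² = 1.939 kg·m².
Taking A's sense as positive: L = (0.1737)(37.6) − (0.4415)(49.4) − (1.939)(33.9) = -81.03 kg·m²·rad/s.
Combined I = 0.1737 + 0.4415 + 1.939 = 2.555 kg·m².
ω_f = L / I = -81.03 / 2.555 = -31.72 rad/s.

|ω_f| ≈ 31.7 rad/s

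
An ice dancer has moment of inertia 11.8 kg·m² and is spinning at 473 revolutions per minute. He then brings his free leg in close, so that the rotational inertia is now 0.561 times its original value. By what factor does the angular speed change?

ω₂/ω₁ ≈ 1.78

With no external torque about the axis, L is conserved: I₁ω₁ = I₂ω₂.
I₂ = 0.561 × 11.8 = 6.620 kg·m².
ω₂/ω₁ = I₁/I₂ = 11.80 / 6.620 = 1.783.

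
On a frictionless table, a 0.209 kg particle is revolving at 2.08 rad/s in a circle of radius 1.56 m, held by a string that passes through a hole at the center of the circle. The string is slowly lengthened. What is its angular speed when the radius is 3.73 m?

ω₂ ≈ 0.364 rad/s

The constraining force is radial, so m r² ω about the center is conserved.
ω₂ = ω₁ (r₁/r₂)² = (2.08)(1.56/3.73)² = 0.3638 rad/s.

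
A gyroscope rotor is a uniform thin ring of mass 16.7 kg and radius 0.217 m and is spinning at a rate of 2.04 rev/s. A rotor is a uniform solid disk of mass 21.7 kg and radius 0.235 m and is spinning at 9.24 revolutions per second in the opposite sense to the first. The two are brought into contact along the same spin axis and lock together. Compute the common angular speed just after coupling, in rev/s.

No external torque acts about the common axis, so total angular momentum is conserved.
Moments of inertia: I_A = (16.7)(0.217)² = 0.7864 kg·m²; I_B = ½(21.7)(0.235)² = 0.5992 kg·m².
Taking A's sense as positive: L = (0.7864)(2.04) − (0.5992)(9.24) = -3.932 kg·m²·rev/s.
Combined I = 0.7864 + 0.5992 = 1.386 kg·m².
ω_f = L / I = -3.932 / 1.386 = -2.838 rev/s.

|ω_f| ≈ 2.84 rev/s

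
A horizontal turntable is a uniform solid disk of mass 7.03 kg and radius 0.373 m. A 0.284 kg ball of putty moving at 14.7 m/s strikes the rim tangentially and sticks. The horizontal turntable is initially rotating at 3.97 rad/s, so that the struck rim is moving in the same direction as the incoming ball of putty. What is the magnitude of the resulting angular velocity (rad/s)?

About the axle the impulsive forces during the collision are internal, so angular momentum about that axis is conserved.
I_p = ½(7.03)(0.373)² = 0.4890 kg·m². Taking the sense of the ball of putty's angular momentum as positive, L_{ball} = m v R = (0.284)(14.7)(0.373) = 1.557 kg·m²/s.
L_i = +I_p ω_p + m v R = +(0.4890)(3.97) + 1.557 = 3.499 kg·m²/s.
After sticking, I_f = I_p + m R² = 0.4890 + (0.284)(0.373)² = 0.5286 kg·m².
ω_f = L_i / I_f = 3.499 / 0.5286 = 6.619 rad/s.

|ω_f| ≈ 6.62 rad/s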